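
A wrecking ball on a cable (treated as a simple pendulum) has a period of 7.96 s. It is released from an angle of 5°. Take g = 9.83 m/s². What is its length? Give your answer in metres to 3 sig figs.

15.8 m

From T = 2π√(L/g), L = gT²/(4π²) = 9.83 × 7.960²/(4π²) = 15.8 m.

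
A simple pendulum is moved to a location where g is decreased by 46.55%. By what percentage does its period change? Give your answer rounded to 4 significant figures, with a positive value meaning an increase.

T ∝ 1/√g, so T'/T = 1/√(0.53450) = 1.3678.
Percentage change in T = (1.3678 − 1) × 100% = 36.78%.

36.78%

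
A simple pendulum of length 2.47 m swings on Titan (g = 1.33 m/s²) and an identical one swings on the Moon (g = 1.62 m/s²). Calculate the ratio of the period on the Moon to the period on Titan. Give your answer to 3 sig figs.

0.906

T ∝ 1/√g, so T₂/T₁ = √(g₁/g₂) = √(1.33/1.62) = 0.906.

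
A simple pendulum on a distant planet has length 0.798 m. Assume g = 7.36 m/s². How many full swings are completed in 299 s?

T = 2π√(L/g) = 2π√(0.798/7.36) = 2.069 s.
Number of complete oscillations = ⌊299/2.069⌋ = ⌊144.5⌋ = 144.

144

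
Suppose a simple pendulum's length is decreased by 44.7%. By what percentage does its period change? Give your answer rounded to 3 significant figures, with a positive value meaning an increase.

-25.6%

T ∝ √L, so T'/T = √(0.5530) = 0.7436.
Percentage change in T = (0.7436 − 1) × 100% = -25.6%.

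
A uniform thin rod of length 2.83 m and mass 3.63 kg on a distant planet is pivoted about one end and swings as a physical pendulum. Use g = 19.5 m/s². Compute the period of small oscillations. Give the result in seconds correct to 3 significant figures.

1.95 s

For a physical pendulum T = 2π√(I/(mgd)), with d = 1.415 m from pivot to centre of mass.
I_cm = mL²/12 = 3.63 × 2.83²/12 = 2.423 kg·m²; I = I_cm + md² = 2.423 + 3.63 × 1.415² = 9.691 kg·m².
T = 2π√(9.691/(3.63 × 19.5 × 1.415)) = 1.95 s.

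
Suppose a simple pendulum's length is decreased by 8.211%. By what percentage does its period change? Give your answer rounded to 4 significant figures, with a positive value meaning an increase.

-4.193%

T ∝ √L, so T'/T = √(0.91789) = 0.95807.
Percentage change in T = (0.95807 − 1) × 100% = -4.193%.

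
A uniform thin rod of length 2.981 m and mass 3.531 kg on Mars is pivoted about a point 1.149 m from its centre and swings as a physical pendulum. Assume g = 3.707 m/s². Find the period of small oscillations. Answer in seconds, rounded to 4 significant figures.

4.370 s

For a physical pendulum T = 2π√(I/(mgd)), with d = 1.1490 m from pivot to centre of mass.
I_cm = mL²/12 = 3.531 × 2.981²/12 = 2.6148 kg·m²; I = I_cm + md² = 2.6148 + 3.531 × 1.1490² = 7.2764 kg·m².
T = 2π√(7.2764/(3.531 × 3.707 × 1.1490)) = 4.370 s.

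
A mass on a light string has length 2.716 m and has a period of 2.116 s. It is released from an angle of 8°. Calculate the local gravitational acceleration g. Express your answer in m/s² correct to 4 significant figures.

23.95 m/s²

From T = 2π√(L/g), g = 4π²L/T² = 4π² × 2.716/2.1160² = 23.95 m/s².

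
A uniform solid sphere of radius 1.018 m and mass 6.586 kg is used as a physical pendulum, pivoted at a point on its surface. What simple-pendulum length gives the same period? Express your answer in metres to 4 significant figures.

1.425 m

The equivalent simple-pendulum length is L_eq = I/(md), where I is about the pivot and d = 1.0180 m.
I_cm = (2/5)mR² = 2.7301 kg·m², so I = I_cm + md² = 2.7301 + 6.8252 = 9.5553 kg·m².
L_eq = 9.5553/(6.586 × 1.0180) = 1.425 m.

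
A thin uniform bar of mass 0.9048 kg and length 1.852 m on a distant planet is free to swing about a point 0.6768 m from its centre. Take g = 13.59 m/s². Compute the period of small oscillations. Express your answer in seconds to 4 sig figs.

1.787 s

For a physical pendulum T = 2π√(I/(mgd)), with d = 0.67680 m from pivot to centre of mass.
I_cm = mL²/12 = 0.9048 × 1.852²/12 = 0.25861 kg·m²; I = I_cm + md² = 0.25861 + 0.9048 × 0.67680² = 0.67307 kg·m².
T = 2π√(0.67307/(0.9048 × 13.59 × 0.67680)) = 1.787 s.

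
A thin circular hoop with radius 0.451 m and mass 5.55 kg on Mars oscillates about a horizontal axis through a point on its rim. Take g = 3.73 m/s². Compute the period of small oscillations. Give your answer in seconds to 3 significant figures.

3.09 s

I_cm = mr² = 1.129 kg·m². The pivot is at distance d = 0.451 m from the centre of mass.
By the parallel-axis theorem, I = I_cm + md² = 1.129 + 1.129 = 2.258 kg·m².
T = 2π√(I/(mgd)) = 2π√(2.258/(5.55 × 3.73 × 0.451)) = 3.09 s.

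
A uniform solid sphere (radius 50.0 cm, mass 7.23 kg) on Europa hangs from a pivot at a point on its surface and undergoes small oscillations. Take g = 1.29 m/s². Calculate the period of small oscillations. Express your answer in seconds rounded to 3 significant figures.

4.63 s

I_cm = (2/5)mr² = 0.7230 kg·m². The pivot is at distance d = 0.500 m from the centre of mass.
By the parallel-axis theorem, I = I_cm + md² = 0.7230 + 1.808 = 2.530 kg·m².
T = 2π√(I/(mgd)) = 2π√(2.530/(7.23 × 1.29 × 0.500)) = 4.63 s.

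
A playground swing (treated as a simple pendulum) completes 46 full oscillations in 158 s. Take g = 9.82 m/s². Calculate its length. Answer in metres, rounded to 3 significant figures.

2.93 m

T = 158/46 = 3.435 s.
From T = 2π√(L/g), L = gT²/(4π²) = 9.82 × 3.435²/(4π²) = 2.93 m.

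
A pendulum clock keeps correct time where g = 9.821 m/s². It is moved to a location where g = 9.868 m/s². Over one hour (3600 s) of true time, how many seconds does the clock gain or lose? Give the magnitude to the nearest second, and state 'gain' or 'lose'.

The clock's period scales as T ∝ 1/√g, so T'/T = √(9.821/9.868) = 0.997616.
In 3600 s of true time the clock registers 3600/0.997616 = 3608.6 s, so it gains 9 s.

gain 9 s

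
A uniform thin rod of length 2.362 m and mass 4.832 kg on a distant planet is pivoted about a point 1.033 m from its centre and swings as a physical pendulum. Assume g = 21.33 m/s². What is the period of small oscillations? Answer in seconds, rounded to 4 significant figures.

1.657 s

For a physical pendulum T = 2π√(I/(mgd)), with d = 1.0330 m from pivot to centre of mass.
I_cm = mL²/12 = 4.832 × 2.362²/12 = 2.2465 kg·m²; I = I_cm + md² = 2.2465 + 4.832 × 1.0330² = 7.4027 kg·m².
T = 2π√(7.4027/(4.832 × 21.33 × 1.0330)) = 1.657 s.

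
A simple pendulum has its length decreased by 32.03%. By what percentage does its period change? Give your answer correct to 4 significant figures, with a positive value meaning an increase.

T ∝ √L, so T'/T = √(0.67970) = 0.82444.
Percentage change in T = (0.82444 − 1) × 100% = -17.56%.

-17.56%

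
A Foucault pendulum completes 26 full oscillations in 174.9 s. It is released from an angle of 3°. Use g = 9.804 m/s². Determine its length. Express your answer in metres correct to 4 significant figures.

11.24 m

T = 174.9/26 = 6.7269 s.
From T = 2π√(L/g), L = gT²/(4π²) = 9.804 × 6.7269²/(4π²) = 11.24 m.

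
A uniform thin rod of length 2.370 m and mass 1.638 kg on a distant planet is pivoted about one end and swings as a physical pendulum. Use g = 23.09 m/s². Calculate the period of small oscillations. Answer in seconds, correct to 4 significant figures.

For a physical pendulum T = 2π√(I/(mgd)), with d = 1.1850 m from pivot to centre of mass.
I_cm = mL²/12 = 1.638 × 2.370²/12 = 0.76671 kg·m²; I = I_cm + md² = 0.76671 + 1.638 × 1.1850² = 3.0668 kg·m².
T = 2π√(3.0668/(1.638 × 23.09 × 1.1850)) = 1.644 s.

1.644 s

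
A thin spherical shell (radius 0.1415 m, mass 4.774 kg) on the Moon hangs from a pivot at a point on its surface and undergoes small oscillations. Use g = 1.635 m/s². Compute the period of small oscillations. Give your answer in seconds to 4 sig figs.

I_cm = (2/3)mr² = 0.063724 kg·m². The pivot is at distance d = 0.1415 m from the centre of mass.
By the parallel-axis theorem, I = I_cm + md² = 0.063724 + 0.095586 = 0.15931 kg·m².
T = 2π√(I/(mgd)) = 2π√(0.15931/(4.774 × 1.635 × 0.1415)) = 2.386 s.

2.386 s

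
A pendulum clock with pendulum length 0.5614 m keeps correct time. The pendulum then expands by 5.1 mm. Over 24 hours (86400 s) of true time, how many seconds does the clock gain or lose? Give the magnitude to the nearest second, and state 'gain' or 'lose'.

lose 390 s

T ∝ √L, so T'/T = √(0.56650/0.5614) = 1.00453.
In 86400 s of true time the clock registers 86400/1.00453 = 86010.2 s, so it loses 390 s.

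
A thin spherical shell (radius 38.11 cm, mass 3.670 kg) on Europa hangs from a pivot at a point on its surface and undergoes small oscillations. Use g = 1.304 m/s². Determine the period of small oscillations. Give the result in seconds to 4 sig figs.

I_cm = (2/3)mr² = 0.35535 kg·m². The pivot is at distance d = 0.3811 m from the centre of mass.
By the parallel-axis theorem, I = I_cm + md² = 0.35535 + 0.53302 = 0.88837 kg·m².
T = 2π√(I/(mgd)) = 2π√(0.88837/(3.670 × 1.304 × 0.3811)) = 4.385 s.

4.385 s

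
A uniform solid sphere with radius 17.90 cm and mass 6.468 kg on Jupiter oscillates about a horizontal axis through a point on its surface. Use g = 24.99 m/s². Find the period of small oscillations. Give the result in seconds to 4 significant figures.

0.6292 s

I_cm = (2/5)mr² = 0.082896 kg·m². The pivot is at distance d = 0.1790 m from the centre of mass.
By the parallel-axis theorem, I = I_cm + md² = 0.082896 + 0.20724 = 0.29014 kg·m².
T = 2π√(I/(mgd)) = 2π√(0.29014/(6.468 × 24.99 × 0.1790)) = 0.6292 s.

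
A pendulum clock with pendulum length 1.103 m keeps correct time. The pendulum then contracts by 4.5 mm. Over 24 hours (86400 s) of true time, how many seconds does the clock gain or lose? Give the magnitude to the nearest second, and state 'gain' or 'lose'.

gain 177 s

T ∝ √L, so T'/T = √(1.09850/1.103) = 0.997958.
In 86400 s of true time the clock registers 86400/0.997958 = 86576.8 s, so it gains 177 s.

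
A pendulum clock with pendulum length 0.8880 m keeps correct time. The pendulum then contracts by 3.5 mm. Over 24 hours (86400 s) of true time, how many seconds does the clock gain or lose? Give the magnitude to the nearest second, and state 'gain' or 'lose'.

T ∝ √L, so T'/T = √(0.88450/0.8880) = 0.998027.
In 86400 s of true time the clock registers 86400/0.998027 = 86570.8 s, so it gains 171 s.

gain 171 s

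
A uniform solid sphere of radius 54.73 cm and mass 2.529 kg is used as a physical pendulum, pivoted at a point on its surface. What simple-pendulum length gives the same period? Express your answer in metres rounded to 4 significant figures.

The equivalent simple-pendulum length is L_eq = I/(md), where I is about the pivot and d = 0.54730 m.
I_cm = (2/5)mR² = 0.30301 kg·m², so I = I_cm + md² = 0.30301 + 0.75753 = 1.0605 kg·m².
L_eq = 1.0605/(2.529 × 0.54730) = 0.7662 m.

0.7662 m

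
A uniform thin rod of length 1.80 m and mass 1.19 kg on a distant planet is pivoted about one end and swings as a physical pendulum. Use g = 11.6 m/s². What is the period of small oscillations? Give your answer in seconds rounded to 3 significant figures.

2.02 s

For a physical pendulum T = 2π√(I/(mgd)), with d = 0.9000 m from pivot to centre of mass.
I_cm = mL²/12 = 1.19 × 1.80²/12 = 0.3213 kg·m²; I = I_cm + md² = 0.3213 + 1.19 × 0.9000² = 1.285 kg·m².
T = 2π√(1.285/(1.19 × 11.6 × 0.9000)) = 2.02 s.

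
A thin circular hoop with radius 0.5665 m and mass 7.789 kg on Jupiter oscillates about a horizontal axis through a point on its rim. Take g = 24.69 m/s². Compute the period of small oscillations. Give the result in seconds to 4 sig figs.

I_cm = mr² = 2.4997 kg·m². The pivot is at distance d = 0.5665 m from the centre of mass.
By the parallel-axis theorem, I = I_cm + md² = 2.4997 + 2.4997 = 4.9993 kg·m².
T = 2π√(I/(mgd)) = 2π√(4.9993/(7.789 × 24.69 × 0.5665)) = 1.346 s.

1.346 s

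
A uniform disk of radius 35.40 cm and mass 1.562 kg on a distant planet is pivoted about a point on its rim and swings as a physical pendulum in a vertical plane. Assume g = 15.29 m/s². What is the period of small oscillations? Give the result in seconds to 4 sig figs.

1.171 s

I_cm = ½mr² = 0.097872 kg·m². The pivot is at distance d = 0.3540 m from the centre of mass.
By the parallel-axis theorem, I = I_cm + md² = 0.097872 + 0.19574 = 0.29362 kg·m².
T = 2π√(I/(mgd)) = 2π√(0.29362/(1.562 × 15.29 × 0.3540)) = 1.171 s.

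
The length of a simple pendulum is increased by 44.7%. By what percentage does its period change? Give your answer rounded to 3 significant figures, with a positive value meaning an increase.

T ∝ √L, so T'/T = √(1.447) = 1.203.
Percentage change in T = (1.203 − 1) × 100% = 20.3%.

20.3%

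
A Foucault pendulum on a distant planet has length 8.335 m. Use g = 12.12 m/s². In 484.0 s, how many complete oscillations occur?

92

T = 2π√(L/g) = 2π√(8.335/12.12) = 5.2105 s.
Number of complete oscillations = ⌊484.0/5.2105⌋ = ⌊92.889⌋ = 92.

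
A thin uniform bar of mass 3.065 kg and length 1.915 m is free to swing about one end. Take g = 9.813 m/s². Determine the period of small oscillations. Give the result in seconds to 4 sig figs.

For a physical pendulum T = 2π√(I/(mgd)), with d = 0.95750 m from pivot to centre of mass.
I_cm = mL²/12 = 3.065 × 1.915²/12 = 0.93667 kg·m²; I = I_cm + md² = 0.93667 + 3.065 × 0.95750² = 3.7467 kg·m².
T = 2π√(3.7467/(3.065 × 9.813 × 0.95750)) = 2.266 s.

2.266 s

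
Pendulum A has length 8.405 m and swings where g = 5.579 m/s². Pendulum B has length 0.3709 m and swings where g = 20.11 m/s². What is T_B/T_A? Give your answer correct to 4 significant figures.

T = 2π√(L/g), so T_B/T_A = √((L_B/g_B)/(L_A/g_A)) = √((0.3709/20.11)/(8.405/5.579)) = 0.1106.

0.1106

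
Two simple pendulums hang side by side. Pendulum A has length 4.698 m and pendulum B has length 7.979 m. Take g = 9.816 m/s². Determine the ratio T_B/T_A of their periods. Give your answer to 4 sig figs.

T ∝ √L, so T_B/T_A = √(L_B/L_A) = √(7.979/4.698) = 1.303.

1.303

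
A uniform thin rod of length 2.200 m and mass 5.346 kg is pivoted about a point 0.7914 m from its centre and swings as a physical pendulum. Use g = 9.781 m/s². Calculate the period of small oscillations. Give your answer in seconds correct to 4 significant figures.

2.292 s

For a physical pendulum T = 2π√(I/(mgd)), with d = 0.79140 m from pivot to centre of mass.
I_cm = mL²/12 = 5.346 × 2.200²/12 = 2.1562 kg·m²; I = I_cm + md² = 2.1562 + 5.346 × 0.79140² = 5.5045 kg·m².
T = 2π√(5.5045/(5.346 × 9.781 × 0.79140)) = 2.292 s.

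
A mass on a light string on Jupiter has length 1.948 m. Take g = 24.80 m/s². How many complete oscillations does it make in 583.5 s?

T = 2π√(L/g) = 2π√(1.948/24.80) = 1.7610 s.
Number of complete oscillations = ⌊583.5/1.7610⌋ = ⌊331.35⌋ = 331.

331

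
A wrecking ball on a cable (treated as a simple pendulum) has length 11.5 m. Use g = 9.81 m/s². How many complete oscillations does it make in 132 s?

19

T = 2π√(L/g) = 2π√(11.5/9.81) = 6.803 s.
Number of complete oscillations = ⌊132/6.803⌋ = ⌊19.40⌋ = 19.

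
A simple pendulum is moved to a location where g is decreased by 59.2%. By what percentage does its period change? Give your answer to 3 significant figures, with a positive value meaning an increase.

T ∝ 1/√g, so T'/T = 1/√(0.4080) = 1.566.
Percentage change in T = (1.566 − 1) × 100% = 56.6%.

56.6%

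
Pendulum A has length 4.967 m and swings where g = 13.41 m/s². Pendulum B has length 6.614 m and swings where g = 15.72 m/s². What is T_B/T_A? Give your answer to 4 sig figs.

T = 2π√(L/g), so T_B/T_A = √((L_B/g_B)/(L_A/g_A)) = √((6.614/15.72)/(4.967/13.41)) = 1.066.

1.066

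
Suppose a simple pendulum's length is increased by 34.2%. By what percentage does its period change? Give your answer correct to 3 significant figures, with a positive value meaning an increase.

T ∝ √L, so T'/T = √(1.342) = 1.158.
Percentage change in T = (1.158 − 1) × 100% = 15.8%.

15.8%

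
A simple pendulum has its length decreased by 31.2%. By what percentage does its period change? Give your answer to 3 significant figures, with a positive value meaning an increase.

T ∝ √L, so T'/T = √(0.6880) = 0.8295.
Percentage change in T = (0.8295 − 1) × 100% = -17.1%.

-17.1%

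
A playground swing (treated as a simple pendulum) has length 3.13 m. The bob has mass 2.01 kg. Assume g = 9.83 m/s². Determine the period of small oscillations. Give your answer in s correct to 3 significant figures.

T = 2π√(L/g) = 2π√(3.13/9.83) = 2π × 0.5643 = 3.55 s.

3.55 s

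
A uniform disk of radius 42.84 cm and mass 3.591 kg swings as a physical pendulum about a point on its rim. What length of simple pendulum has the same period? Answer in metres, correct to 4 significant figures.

The equivalent simple-pendulum length is L_eq = I/(md), where I is about the pivot and d = 0.42840 m.
I_cm = ½mR² = 0.32952 kg·m², so I = I_cm + md² = 0.32952 + 0.65904 = 0.98857 kg·m².
L_eq = 0.98857/(3.591 × 0.42840) = 0.6426 m.

0.6426 m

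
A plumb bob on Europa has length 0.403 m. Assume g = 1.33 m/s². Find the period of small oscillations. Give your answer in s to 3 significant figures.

T = 2π√(L/g) = 2π√(0.403/1.33) = 2π × 0.5505 = 3.46 s.

3.46 s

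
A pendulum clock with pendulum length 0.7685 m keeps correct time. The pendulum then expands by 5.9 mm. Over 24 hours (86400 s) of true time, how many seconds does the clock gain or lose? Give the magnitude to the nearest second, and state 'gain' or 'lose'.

T ∝ √L, so T'/T = √(0.77440/0.7685) = 1.00383.
In 86400 s of true time the clock registers 86400/1.00383 = 86070.2 s, so it loses 330 s.

lose 330 s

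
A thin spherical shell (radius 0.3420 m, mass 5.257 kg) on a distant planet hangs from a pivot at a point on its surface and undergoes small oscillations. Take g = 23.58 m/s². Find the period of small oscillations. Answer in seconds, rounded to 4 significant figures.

I_cm = (2/3)mr² = 0.40992 kg·m². The pivot is at distance d = 0.3420 m from the centre of mass.
By the parallel-axis theorem, I = I_cm + md² = 0.40992 + 0.61488 = 1.0248 kg·m².
T = 2π√(I/(mgd)) = 2π√(1.0248/(5.257 × 23.58 × 0.3420)) = 0.9769 s.

0.9769 s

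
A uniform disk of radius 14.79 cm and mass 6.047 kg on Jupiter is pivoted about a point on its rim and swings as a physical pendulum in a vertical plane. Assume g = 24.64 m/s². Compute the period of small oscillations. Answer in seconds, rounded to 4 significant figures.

I_cm = ½mr² = 0.066137 kg·m². The pivot is at distance d = 0.1479 m from the centre of mass.
By the parallel-axis theorem, I = I_cm + md² = 0.066137 + 0.13227 = 0.19841 kg·m².
T = 2π√(I/(mgd)) = 2π√(0.19841/(6.047 × 24.64 × 0.1479)) = 0.5962 s.

0.5962 s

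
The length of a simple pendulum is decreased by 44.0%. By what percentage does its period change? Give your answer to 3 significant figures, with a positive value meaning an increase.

-25.2%

T ∝ √L, so T'/T = √(0.5600) = 0.7483.
Percentage change in T = (0.7483 − 1) × 100% = -25.2%.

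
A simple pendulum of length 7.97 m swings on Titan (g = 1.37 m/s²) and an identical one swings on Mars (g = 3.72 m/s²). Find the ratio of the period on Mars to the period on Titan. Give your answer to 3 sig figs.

0.607

T ∝ 1/√g, so T₂/T₁ = √(g₁/g₂) = √(1.37/3.72) = 0.607.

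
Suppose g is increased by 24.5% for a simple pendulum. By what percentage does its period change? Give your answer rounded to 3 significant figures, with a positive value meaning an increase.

T ∝ 1/√g, so T'/T = 1/√(1.245) = 0.8962.
Percentage change in T = (0.8962 − 1) × 100% = -10.4%.

-10.4%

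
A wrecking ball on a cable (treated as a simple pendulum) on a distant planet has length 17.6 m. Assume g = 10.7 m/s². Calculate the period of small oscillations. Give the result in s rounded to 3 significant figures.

T = 2π√(L/g) = 2π√(17.6/10.7) = 2π × 1.283 = 8.06 s.

8.06 s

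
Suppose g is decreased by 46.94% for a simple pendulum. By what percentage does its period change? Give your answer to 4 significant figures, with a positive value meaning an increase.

37.28%

T ∝ 1/√g, so T'/T = 1/√(0.53060) = 1.3728.
Percentage change in T = (1.3728 − 1) × 100% = 37.28%.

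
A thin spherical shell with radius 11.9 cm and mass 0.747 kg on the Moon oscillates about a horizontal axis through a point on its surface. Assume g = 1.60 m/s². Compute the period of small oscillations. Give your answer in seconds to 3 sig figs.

I_cm = (2/3)mr² = 0.007052 kg·m². The pivot is at distance d = 0.119 m from the centre of mass.
By the parallel-axis theorem, I = I_cm + md² = 0.007052 + 0.01058 = 0.01763 kg·m².
T = 2π√(I/(mgd)) = 2π√(0.01763/(0.747 × 1.60 × 0.119)) = 2.21 s.

2.21 s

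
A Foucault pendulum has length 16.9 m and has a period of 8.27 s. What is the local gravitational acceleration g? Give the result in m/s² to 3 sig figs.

From T = 2π√(L/g), g = 4π²L/T² = 4π² × 16.9/8.270² = 9.76 m/s².

9.76 m/s²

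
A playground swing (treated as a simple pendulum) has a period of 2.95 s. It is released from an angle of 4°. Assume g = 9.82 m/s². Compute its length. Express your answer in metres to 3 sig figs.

From T = 2π√(L/g), L = gT²/(4π²) = 9.82 × 2.950²/(4π²) = 2.16 m.

2.16 m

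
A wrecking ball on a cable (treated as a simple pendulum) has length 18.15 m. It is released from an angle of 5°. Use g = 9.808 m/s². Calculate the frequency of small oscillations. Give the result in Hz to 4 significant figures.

T = 2π√(L/g) = 2π√(18.15/9.808) = 8.5473 s, so f = 1/T = 0.1170 Hz.

0.1170 Hz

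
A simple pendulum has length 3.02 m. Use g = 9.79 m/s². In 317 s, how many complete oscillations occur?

90

T = 2π√(L/g) = 2π√(3.02/9.79) = 3.490 s.
Number of complete oscillations = ⌊317/3.490⌋ = ⌊90.84⌋ = 90.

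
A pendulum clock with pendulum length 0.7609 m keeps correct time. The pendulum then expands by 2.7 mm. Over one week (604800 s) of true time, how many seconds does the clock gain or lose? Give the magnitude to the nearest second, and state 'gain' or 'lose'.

lose 1070 s

T ∝ √L, so T'/T = √(0.76360/0.7609) = 1.00177.
In 604800 s of true time the clock registers 604800/1.00177 = 603729.8 s, so it loses 1070 s.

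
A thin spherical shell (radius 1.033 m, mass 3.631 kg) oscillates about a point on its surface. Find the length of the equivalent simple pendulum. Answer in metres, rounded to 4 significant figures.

The equivalent simple-pendulum length is L_eq = I/(md), where I is about the pivot and d = 1.0330 m.
I_cm = (2/3)mR² = 2.5831 kg·m², so I = I_cm + md² = 2.5831 + 3.8746 = 6.4577 kg·m².
L_eq = 6.4577/(3.631 × 1.0330) = 1.722 m.

1.722 m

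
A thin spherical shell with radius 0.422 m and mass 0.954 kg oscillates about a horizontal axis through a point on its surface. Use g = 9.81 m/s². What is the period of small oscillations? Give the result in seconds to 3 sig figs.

I_cm = (2/3)mr² = 0.1133 kg·m². The pivot is at distance d = 0.422 m from the centre of mass.
By the parallel-axis theorem, I = I_cm + md² = 0.1133 + 0.1699 = 0.2832 kg·m².
T = 2π√(I/(mgd)) = 2π√(0.2832/(0.954 × 9.81 × 0.422)) = 1.68 s.

1.68 s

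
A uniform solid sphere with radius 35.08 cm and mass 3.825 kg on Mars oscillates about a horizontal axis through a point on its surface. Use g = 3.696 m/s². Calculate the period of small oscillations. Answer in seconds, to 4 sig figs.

2.290 s

I_cm = (2/5)mr² = 0.18828 kg·m². The pivot is at distance d = 0.3508 m from the centre of mass.
By the parallel-axis theorem, I = I_cm + md² = 0.18828 + 0.47071 = 0.65899 kg·m².
T = 2π√(I/(mgd)) = 2π√(0.65899/(3.825 × 3.696 × 0.3508)) = 2.290 s.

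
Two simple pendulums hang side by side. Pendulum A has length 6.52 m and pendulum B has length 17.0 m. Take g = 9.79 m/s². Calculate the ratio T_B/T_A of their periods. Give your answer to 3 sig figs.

1.61

T ∝ √L, so T_B/T_A = √(L_B/L_A) = √(17.0/6.52) = 1.61.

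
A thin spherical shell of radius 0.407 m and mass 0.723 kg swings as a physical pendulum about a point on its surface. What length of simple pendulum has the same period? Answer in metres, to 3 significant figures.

The equivalent simple-pendulum length is L_eq = I/(md), where I is about the pivot and d = 0.4070 m.
I_cm = (2/3)mR² = 0.07984 kg·m², so I = I_cm + md² = 0.07984 + 0.1198 = 0.1996 kg·m².
L_eq = 0.1996/(0.723 × 0.4070) = 0.678 m.

0.678 m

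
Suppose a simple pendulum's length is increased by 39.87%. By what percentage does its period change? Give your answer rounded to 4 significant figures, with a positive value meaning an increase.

18.27%

T ∝ √L, so T'/T = √(1.3987) = 1.1827.
Percentage change in T = (1.1827 − 1) × 100% = 18.27%.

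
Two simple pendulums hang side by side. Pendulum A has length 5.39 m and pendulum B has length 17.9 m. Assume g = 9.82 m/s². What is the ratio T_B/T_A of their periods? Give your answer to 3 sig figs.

1.82

T ∝ √L, so T_B/T_A = √(L_B/L_A) = √(17.9/5.39) = 1.82.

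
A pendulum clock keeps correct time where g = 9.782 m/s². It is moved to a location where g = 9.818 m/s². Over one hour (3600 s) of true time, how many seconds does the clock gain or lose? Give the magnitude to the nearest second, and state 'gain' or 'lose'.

gain 7 s

The clock's period scales as T ∝ 1/√g, so T'/T = √(9.782/9.818) = 0.998165.
In 3600 s of true time the clock registers 3600/0.998165 = 3606.6 s, so it gains 7 s.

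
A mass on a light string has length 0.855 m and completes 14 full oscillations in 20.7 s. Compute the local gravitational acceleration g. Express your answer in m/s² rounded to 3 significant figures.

T = 20.7/14 = 1.479 s.
From T = 2π√(L/g), g = 4π²L/T² = 4π² × 0.855/1.479² = 15.4 m/s².

15.4 m/s²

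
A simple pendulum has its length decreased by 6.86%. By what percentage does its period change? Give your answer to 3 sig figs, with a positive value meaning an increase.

T ∝ √L, so T'/T = √(0.9314) = 0.9651.
Percentage change in T = (0.9651 − 1) × 100% = -3.49%.

-3.49%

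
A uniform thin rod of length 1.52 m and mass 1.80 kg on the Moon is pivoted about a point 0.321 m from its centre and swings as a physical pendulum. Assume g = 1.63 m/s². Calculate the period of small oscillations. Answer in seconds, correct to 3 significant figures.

For a physical pendulum T = 2π√(I/(mgd)), with d = 0.3210 m from pivot to centre of mass.
I_cm = mL²/12 = 1.80 × 1.52²/12 = 0.3466 kg·m²; I = I_cm + md² = 0.3466 + 1.80 × 0.3210² = 0.5320 kg·m².
T = 2π√(0.5320/(1.80 × 1.63 × 0.3210)) = 4.72 s.

4.72 s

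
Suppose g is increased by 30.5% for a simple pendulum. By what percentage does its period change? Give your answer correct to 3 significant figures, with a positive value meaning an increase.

T ∝ 1/√g, so T'/T = 1/√(1.305) = 0.8754.
Percentage change in T = (0.8754 − 1) × 100% = -12.5%.

-12.5%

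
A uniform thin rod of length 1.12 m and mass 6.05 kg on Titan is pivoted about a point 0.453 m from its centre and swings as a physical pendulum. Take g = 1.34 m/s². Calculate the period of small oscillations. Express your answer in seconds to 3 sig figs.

For a physical pendulum T = 2π√(I/(mgd)), with d = 0.4530 m from pivot to centre of mass.
I_cm = mL²/12 = 6.05 × 1.12²/12 = 0.6324 kg·m²; I = I_cm + md² = 0.6324 + 6.05 × 0.4530² = 1.874 kg·m².
T = 2π√(1.874/(6.05 × 1.34 × 0.4530)) = 4.49 s.

4.49 s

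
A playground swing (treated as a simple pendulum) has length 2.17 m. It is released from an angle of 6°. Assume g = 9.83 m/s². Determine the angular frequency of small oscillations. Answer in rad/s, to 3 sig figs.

ω = √(g/L) = √(9.83/2.17) = 2.13 rad/s.

2.13 rad/s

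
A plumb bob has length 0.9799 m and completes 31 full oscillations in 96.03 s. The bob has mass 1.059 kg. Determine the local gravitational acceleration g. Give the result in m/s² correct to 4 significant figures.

T = 96.03/31 = 3.0977 s.
From T = 2π√(L/g), g = 4π²L/T² = 4π² × 0.9799/3.0977² = 4.031 m/s².

4.031 m/s²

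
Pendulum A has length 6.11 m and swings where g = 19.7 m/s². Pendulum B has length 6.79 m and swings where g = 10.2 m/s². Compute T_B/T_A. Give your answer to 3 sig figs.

T = 2π√(L/g), so T_B/T_A = √((L_B/g_B)/(L_A/g_A)) = √((6.79/10.2)/(6.11/19.7)) = 1.47.

1.47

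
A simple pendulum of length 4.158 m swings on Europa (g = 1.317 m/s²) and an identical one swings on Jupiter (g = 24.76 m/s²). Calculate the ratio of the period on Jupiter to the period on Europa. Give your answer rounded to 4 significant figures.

0.2306

T ∝ 1/√g, so T₂/T₁ = √(g₁/g₂) = √(1.317/24.76) = 0.2306.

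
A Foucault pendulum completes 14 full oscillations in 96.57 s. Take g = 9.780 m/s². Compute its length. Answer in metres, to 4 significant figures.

T = 96.57/14 = 6.8979 s.
From T = 2π√(L/g), L = gT²/(4π²) = 9.780 × 6.8979²/(4π²) = 11.79 m.

11.79 m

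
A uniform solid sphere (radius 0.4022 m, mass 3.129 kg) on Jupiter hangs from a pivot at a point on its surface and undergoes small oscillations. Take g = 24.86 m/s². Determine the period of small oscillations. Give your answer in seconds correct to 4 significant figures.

I_cm = (2/5)mr² = 0.20246 kg·m². The pivot is at distance d = 0.4022 m from the centre of mass.
By the parallel-axis theorem, I = I_cm + md² = 0.20246 + 0.50616 = 0.70863 kg·m².
T = 2π√(I/(mgd)) = 2π√(0.70863/(3.129 × 24.86 × 0.4022)) = 0.9456 s.

0.9456 s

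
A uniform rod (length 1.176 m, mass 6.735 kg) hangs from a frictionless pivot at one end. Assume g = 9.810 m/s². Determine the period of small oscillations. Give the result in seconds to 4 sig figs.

For a physical pendulum T = 2π√(I/(mgd)), with d = 0.58800 m from pivot to centre of mass.
I_cm = mL²/12 = 6.735 × 1.176²/12 = 0.77620 kg·m²; I = I_cm + md² = 0.77620 + 6.735 × 0.58800² = 3.1048 kg·m².
T = 2π√(3.1048/(6.735 × 9.810 × 0.58800)) = 1.776 s.

1.776 s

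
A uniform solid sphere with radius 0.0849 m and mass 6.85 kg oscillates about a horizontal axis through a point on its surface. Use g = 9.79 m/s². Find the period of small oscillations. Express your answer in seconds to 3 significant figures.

0.692 s

I_cm = (2/5)mr² = 0.01975 kg·m². The pivot is at distance d = 0.0849 m from the centre of mass.
By the parallel-axis theorem, I = I_cm + md² = 0.01975 + 0.04937 = 0.06912 kg·m².
T = 2π√(I/(mgd)) = 2π√(0.06912/(6.85 × 9.79 × 0.0849)) = 0.692 s.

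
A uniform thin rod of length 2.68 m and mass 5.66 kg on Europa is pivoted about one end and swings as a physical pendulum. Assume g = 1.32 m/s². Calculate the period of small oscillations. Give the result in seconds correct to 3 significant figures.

For a physical pendulum T = 2π√(I/(mgd)), with d = 1.340 m from pivot to centre of mass.
I_cm = mL²/12 = 5.66 × 2.68²/12 = 3.388 kg·m²; I = I_cm + md² = 3.388 + 5.66 × 1.340² = 13.55 kg·m².
T = 2π√(13.55/(5.66 × 1.32 × 1.340)) = 7.31 s.

7.31 s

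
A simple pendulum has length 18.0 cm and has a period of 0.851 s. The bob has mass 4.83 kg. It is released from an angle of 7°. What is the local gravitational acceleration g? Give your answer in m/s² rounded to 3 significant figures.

9.81 m/s²

From T = 2π√(L/g), g = 4π²L/T² = 4π² × 0.180/0.8510² = 9.81 m/s².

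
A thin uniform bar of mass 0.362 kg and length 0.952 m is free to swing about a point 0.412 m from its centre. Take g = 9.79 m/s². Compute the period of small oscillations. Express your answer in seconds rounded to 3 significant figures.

1.55 s

For a physical pendulum T = 2π√(I/(mgd)), with d = 0.4120 m from pivot to centre of mass.
I_cm = mL²/12 = 0.362 × 0.952²/12 = 0.02734 kg·m²; I = I_cm + md² = 0.02734 + 0.362 × 0.4120² = 0.08879 kg·m².
T = 2π√(0.08879/(0.362 × 9.79 × 0.4120)) = 1.55 s.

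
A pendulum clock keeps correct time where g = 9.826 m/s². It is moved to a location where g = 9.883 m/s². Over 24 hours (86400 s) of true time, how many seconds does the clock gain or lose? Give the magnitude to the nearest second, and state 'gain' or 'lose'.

gain 250 s

The clock's period scales as T ∝ 1/√g, so T'/T = √(9.826/9.883) = 0.997112.
In 86400 s of true time the clock registers 86400/0.997112 = 86650.2 s, so it gains 250 s.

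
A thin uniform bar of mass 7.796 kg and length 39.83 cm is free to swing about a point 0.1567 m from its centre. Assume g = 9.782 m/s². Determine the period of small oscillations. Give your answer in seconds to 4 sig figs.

0.9864 s

For a physical pendulum T = 2π√(I/(mgd)), with d = 0.15670 m from pivot to centre of mass.
I_cm = mL²/12 = 7.796 × 0.3983²/12 = 0.10306 kg·m²; I = I_cm + md² = 0.10306 + 7.796 × 0.15670² = 0.29449 kg·m².
T = 2π√(0.29449/(7.796 × 9.782 × 0.15670)) = 0.9864 s.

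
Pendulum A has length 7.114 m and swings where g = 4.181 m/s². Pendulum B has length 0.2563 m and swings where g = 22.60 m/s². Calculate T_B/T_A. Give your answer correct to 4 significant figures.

0.08164

T = 2π√(L/g), so T_B/T_A = √((L_B/g_B)/(L_A/g_A)) = √((0.2563/22.60)/(7.114/4.181)) = 0.08164.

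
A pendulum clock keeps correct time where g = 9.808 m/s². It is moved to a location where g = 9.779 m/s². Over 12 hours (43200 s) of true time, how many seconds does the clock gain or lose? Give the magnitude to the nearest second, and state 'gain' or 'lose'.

The clock's period scales as T ∝ 1/√g, so T'/T = √(9.808/9.779) = 1.00148.
In 43200 s of true time the clock registers 43200/1.00148 = 43136.1 s, so it loses 64 s.

lose 64 s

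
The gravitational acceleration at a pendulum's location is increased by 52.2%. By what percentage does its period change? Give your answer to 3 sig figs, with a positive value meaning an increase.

T ∝ 1/√g, so T'/T = 1/√(1.522) = 0.8106.
Percentage change in T = (0.8106 − 1) × 100% = -18.9%.

-18.9%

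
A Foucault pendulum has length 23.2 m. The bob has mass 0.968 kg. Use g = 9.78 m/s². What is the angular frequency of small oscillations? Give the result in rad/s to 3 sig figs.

0.649 rad/s

ω = √(g/L) = √(9.78/23.2) = 0.649 rad/s.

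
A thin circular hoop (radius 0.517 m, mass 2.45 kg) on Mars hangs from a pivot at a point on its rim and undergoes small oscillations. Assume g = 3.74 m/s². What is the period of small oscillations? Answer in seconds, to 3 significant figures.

I_cm = mr² = 0.6549 kg·m². The pivot is at distance d = 0.517 m from the centre of mass.
By the parallel-axis theorem, I = I_cm + md² = 0.6549 + 0.6549 = 1.310 kg·m².
T = 2π√(I/(mgd)) = 2π√(1.310/(2.45 × 3.74 × 0.517)) = 3.30 s.

3.30 s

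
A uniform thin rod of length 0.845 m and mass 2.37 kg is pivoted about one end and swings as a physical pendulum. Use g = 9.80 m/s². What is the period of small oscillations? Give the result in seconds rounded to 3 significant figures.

For a physical pendulum T = 2π√(I/(mgd)), with d = 0.4225 m from pivot to centre of mass.
I_cm = mL²/12 = 2.37 × 0.845²/12 = 0.1410 kg·m²; I = I_cm + md² = 0.1410 + 2.37 × 0.4225² = 0.5641 kg·m².
T = 2π√(0.5641/(2.37 × 9.80 × 0.4225)) = 1.51 s.

1.51 s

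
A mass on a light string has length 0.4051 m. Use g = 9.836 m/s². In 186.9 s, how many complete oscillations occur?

T = 2π√(L/g) = 2π√(0.4051/9.836) = 1.2751 s.
Number of complete oscillations = ⌊186.9/1.2751⌋ = ⌊146.57⌋ = 146.

146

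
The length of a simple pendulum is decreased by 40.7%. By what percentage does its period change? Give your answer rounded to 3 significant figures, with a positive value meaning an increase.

T ∝ √L, so T'/T = √(0.5930) = 0.7701.
Percentage change in T = (0.7701 − 1) × 100% = -23.0%.

-23.0%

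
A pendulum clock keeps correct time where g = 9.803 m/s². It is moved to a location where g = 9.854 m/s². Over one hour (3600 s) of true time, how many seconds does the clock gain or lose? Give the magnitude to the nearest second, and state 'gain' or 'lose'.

gain 9 s

The clock's period scales as T ∝ 1/√g, so T'/T = √(9.803/9.854) = 0.997409.
In 3600 s of true time the clock registers 3600/0.997409 = 3609.4 s, so it gains 9 s.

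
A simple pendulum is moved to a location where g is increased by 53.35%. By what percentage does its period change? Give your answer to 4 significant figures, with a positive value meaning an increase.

-19.25%

T ∝ 1/√g, so T'/T = 1/√(1.5335) = 0.80753.
Percentage change in T = (0.80753 − 1) × 100% = -19.25%.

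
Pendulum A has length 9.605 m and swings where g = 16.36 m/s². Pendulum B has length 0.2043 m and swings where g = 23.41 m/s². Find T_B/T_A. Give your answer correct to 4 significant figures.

0.1219

T = 2π√(L/g), so T_B/T_A = √((L_B/g_B)/(L_A/g_A)) = √((0.2043/23.41)/(9.605/16.36)) = 0.1219.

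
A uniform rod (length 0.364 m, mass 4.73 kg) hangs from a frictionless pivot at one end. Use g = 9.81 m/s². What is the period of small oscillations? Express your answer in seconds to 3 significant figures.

For a physical pendulum T = 2π√(I/(mgd)), with d = 0.1820 m from pivot to centre of mass.
I_cm = mL²/12 = 4.73 × 0.364²/12 = 0.05223 kg·m²; I = I_cm + md² = 0.05223 + 4.73 × 0.1820² = 0.2089 kg·m².
T = 2π√(0.2089/(4.73 × 9.81 × 0.1820)) = 0.988 s.

0.988 s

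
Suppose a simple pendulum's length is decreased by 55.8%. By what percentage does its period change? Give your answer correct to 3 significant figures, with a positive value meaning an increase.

T ∝ √L, so T'/T = √(0.4420) = 0.6648.
Percentage change in T = (0.6648 − 1) × 100% = -33.5%.

-33.5%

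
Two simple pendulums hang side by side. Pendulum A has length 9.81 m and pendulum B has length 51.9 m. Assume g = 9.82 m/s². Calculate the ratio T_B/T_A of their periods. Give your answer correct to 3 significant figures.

2.30

T ∝ √L, so T_B/T_A = √(L_B/L_A) = √(51.9/9.81) = 2.30.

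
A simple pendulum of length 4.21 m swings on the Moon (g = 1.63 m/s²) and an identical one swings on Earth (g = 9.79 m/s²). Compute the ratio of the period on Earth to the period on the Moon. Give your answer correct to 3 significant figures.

T ∝ 1/√g, so T₂/T₁ = √(g₁/g₂) = √(1.63/9.79) = 0.408.

0.408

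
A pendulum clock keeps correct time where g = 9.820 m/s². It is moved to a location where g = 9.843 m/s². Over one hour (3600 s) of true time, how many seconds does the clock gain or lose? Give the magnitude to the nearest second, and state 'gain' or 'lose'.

The clock's period scales as T ∝ 1/√g, so T'/T = √(9.820/9.843) = 0.998831.
In 3600 s of true time the clock registers 3600/0.998831 = 3604.2 s, so it gains 4 s.

gain 4 s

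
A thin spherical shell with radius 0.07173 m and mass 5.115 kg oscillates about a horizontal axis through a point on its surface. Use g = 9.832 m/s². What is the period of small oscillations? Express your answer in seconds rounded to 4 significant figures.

0.6928 s

I_cm = (2/3)mr² = 0.017545 kg·m². The pivot is at distance d = 0.07173 m from the centre of mass.
By the parallel-axis theorem, I = I_cm + md² = 0.017545 + 0.026318 = 0.043863 kg·m².
T = 2π√(I/(mgd)) = 2π√(0.043863/(5.115 × 9.832 × 0.07173)) = 0.6928 s.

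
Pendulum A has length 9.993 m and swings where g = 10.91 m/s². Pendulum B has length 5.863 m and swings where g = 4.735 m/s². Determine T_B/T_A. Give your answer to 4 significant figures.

1.163

T = 2π√(L/g), so T_B/T_A = √((L_B/g_B)/(L_A/g_A)) = √((5.863/4.735)/(9.993/10.91)) = 1.163.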